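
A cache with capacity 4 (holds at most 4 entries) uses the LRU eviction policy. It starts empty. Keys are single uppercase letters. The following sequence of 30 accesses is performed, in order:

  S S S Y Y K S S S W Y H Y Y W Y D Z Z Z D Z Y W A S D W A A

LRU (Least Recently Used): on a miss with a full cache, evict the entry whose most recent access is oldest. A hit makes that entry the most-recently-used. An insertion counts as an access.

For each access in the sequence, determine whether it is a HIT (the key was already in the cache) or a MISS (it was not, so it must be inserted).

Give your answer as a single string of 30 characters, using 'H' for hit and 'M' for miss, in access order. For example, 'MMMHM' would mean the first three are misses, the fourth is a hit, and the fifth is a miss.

Answer: MHHMHMHHHMHMHHHHMMHHHHHHMMMHHH

Derivation:
LRU simulation (capacity=4):
  1. access S: MISS. Cache (LRU->MRU): [S]
  2. access S: HIT. Cache (LRU->MRU): [S]
  3. access S: HIT. Cache (LRU->MRU): [S]
  4. access Y: MISS. Cache (LRU->MRU): [S Y]
  5. access Y: HIT. Cache (LRU->MRU): [S Y]
  6. access K: MISS. Cache (LRU->MRU): [S Y K]
  7. access S: HIT. Cache (LRU->MRU): [Y K S]
  8. access S: HIT. Cache (LRU->MRU): [Y K S]
  9. access S: HIT. Cache (LRU->MRU): [Y K S]
  10. access W: MISS. Cache (LRU->MRU): [Y K S W]
  11. access Y: HIT. Cache (LRU->MRU): [K S W Y]
  12. access H: MISS, evict K. Cache (LRU->MRU): [S W Y H]
  13. access Y: HIT. Cache (LRU->MRU): [S W H Y]
  14. access Y: HIT. Cache (LRU->MRU): [S W H Y]
  15. access W: HIT. Cache (LRU->MRU): [S H Y W]
  16. access Y: HIT. Cache (LRU->MRU): [S H W Y]
  17. access D: MISS, evict S. Cache (LRU->MRU): [H W Y D]
  18. access Z: MISS, evict H. Cache (LRU->MRU): [W Y D Z]
  19. access Z: HIT. Cache (LRU->MRU): [W Y D Z]
  20. access Z: HIT. Cache (LRU->MRU): [W Y D Z]
  21. access D: HIT. Cache (LRU->MRU): [W Y Z D]
  22. access Z: HIT. Cache (LRU->MRU): [W Y D Z]
  23. access Y: HIT. Cache (LRU->MRU): [W D Z Y]
  24. access W: HIT. Cache (LRU->MRU): [D Z Y W]
  25. access A: MISS, evict D. Cache (LRU->MRU): [Z Y W A]
  26. access S: MISS, evict Z. Cache (LRU->MRU): [Y W A S]
  27. access D: MISS, evict Y. Cache (LRU->MRU): [W A S D]
  28. access W: HIT. Cache (LRU->MRU): [A S D W]
  29. access A: HIT. Cache (LRU->MRU): [S D W A]
  30. access A: HIT. Cache (LRU->MRU): [S D W A]
Total: 20 hits, 10 misses, 6 evictions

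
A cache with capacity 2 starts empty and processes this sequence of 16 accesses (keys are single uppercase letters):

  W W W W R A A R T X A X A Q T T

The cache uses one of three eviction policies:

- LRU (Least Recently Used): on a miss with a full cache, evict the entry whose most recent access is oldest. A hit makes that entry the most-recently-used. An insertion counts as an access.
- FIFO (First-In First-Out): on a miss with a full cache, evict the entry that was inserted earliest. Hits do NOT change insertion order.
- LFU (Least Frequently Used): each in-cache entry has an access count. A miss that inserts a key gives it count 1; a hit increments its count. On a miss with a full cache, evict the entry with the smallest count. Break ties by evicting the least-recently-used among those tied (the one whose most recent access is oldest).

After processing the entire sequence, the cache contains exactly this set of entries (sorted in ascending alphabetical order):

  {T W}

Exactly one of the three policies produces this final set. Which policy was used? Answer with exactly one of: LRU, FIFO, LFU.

Answer: LFU

Derivation:
Simulating under each policy and comparing final sets:
  LRU: final set = {Q T} -> differs
  FIFO: final set = {Q T} -> differs
  LFU: final set = {T W} -> MATCHES target
Only LFU produces the target set.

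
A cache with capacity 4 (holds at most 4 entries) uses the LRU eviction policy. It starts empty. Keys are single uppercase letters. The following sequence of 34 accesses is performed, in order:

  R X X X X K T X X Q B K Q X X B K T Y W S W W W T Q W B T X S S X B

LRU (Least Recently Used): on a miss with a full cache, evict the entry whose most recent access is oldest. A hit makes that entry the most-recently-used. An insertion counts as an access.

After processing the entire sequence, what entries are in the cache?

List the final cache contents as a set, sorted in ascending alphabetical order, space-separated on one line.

Answer: B S T X

Derivation:
LRU simulation (capacity=4):
  1. access R: MISS. Cache (LRU->MRU): [R]
  2. access X: MISS. Cache (LRU->MRU): [R X]
  3. access X: HIT. Cache (LRU->MRU): [R X]
  4. access X: HIT. Cache (LRU->MRU): [R X]
  5. access X: HIT. Cache (LRU->MRU): [R X]
  6. access K: MISS. Cache (LRU->MRU): [R X K]
  7. access T: MISS. Cache (LRU->MRU): [R X K T]
  8. access X: HIT. Cache (LRU->MRU): [R K T X]
  9. access X: HIT. Cache (LRU->MRU): [R K T X]
  10. access Q: MISS, evict R. Cache (LRU->MRU): [K T X Q]
  11. access B: MISS, evict K. Cache (LRU->MRU): [T X Q B]
  12. access K: MISS, evict T. Cache (LRU->MRU): [X Q B K]
  13. access Q: HIT. Cache (LRU->MRU): [X B K Q]
  14. access X: HIT. Cache (LRU->MRU): [B K Q X]
  15. access X: HIT. Cache (LRU->MRU): [B K Q X]
  16. access B: HIT. Cache (LRU->MRU): [K Q X B]
  17. access K: HIT. Cache (LRU->MRU): [Q X B K]
  18. access T: MISS, evict Q. Cache (LRU->MRU): [X B K T]
  19. access Y: MISS, evict X. Cache (LRU->MRU): [B K T Y]
  20. access W: MISS, evict B. Cache (LRU->MRU): [K T Y W]
  21. access S: MISS, evict K. Cache (LRU->MRU): [T Y W S]
  22. access W: HIT. Cache (LRU->MRU): [T Y S W]
  23. access W: HIT. Cache (LRU->MRU): [T Y S W]
  24. access W: HIT. Cache (LRU->MRU): [T Y S W]
  25. access T: HIT. Cache (LRU->MRU): [Y S W T]
  26. access Q: MISS, evict Y. Cache (LRU->MRU): [S W T Q]
  27. access W: HIT. Cache (LRU->MRU): [S T Q W]
  28. access B: MISS, evict S. Cache (LRU->MRU): [T Q W B]
  29. access T: HIT. Cache (LRU->MRU): [Q W B T]
  30. access X: MISS, evict Q. Cache (LRU->MRU): [W B T X]
  31. access S: MISS, evict W. Cache (LRU->MRU): [B T X S]
  32. access S: HIT. Cache (LRU->MRU): [B T X S]
  33. access X: HIT. Cache (LRU->MRU): [B T S X]
  34. access B: HIT. Cache (LRU->MRU): [T S X B]
Total: 19 hits, 15 misses, 11 evictions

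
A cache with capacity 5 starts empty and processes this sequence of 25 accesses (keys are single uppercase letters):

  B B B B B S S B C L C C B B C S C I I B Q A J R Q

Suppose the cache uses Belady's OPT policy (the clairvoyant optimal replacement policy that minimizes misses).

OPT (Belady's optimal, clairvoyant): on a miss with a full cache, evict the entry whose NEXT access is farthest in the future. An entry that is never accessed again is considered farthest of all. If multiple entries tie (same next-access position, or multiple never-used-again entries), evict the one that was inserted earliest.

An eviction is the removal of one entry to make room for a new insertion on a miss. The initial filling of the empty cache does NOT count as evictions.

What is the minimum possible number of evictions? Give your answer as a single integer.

OPT (Belady) simulation (capacity=5):
  1. access B: MISS. Cache: [B]
  2. access B: HIT. Next use of B: step 3. Cache: [B]
  3. access B: HIT. Next use of B: step 4. Cache: [B]
  4. access B: HIT. Next use of B: step 5. Cache: [B]
  5. access B: HIT. Next use of B: step 8. Cache: [B]
  6. access S: MISS. Cache: [B S]
  7. access S: HIT. Next use of S: step 16. Cache: [B S]
  8. access B: HIT. Next use of B: step 13. Cache: [B S]
  9. access C: MISS. Cache: [B S C]
  10. access L: MISS. Cache: [B S C L]
  11. access C: HIT. Next use of C: step 12. Cache: [B S C L]
  12. access C: HIT. Next use of C: step 15. Cache: [B S C L]
  13. access B: HIT. Next use of B: step 14. Cache: [B S C L]
  14. access B: HIT. Next use of B: step 20. Cache: [B S C L]
  15. access C: HIT. Next use of C: step 17. Cache: [B S C L]
  16. access S: HIT. Next use of S: never. Cache: [B S C L]
  17. access C: HIT. Next use of C: never. Cache: [B S C L]
  18. access I: MISS. Cache: [B S C L I]
  19. access I: HIT. Next use of I: never. Cache: [B S C L I]
  20. access B: HIT. Next use of B: never. Cache: [B S C L I]
  21. access Q: MISS, evict B (next use: never). Cache: [S C L I Q]
  22. access A: MISS, evict S (next use: never). Cache: [C L I Q A]
  23. access J: MISS, evict C (next use: never). Cache: [L I Q A J]
  24. access R: MISS, evict L (next use: never). Cache: [I Q A J R]
  25. access Q: HIT. Next use of Q: never. Cache: [I Q A J R]
Total: 16 hits, 9 misses, 4 evictions

Answer: 4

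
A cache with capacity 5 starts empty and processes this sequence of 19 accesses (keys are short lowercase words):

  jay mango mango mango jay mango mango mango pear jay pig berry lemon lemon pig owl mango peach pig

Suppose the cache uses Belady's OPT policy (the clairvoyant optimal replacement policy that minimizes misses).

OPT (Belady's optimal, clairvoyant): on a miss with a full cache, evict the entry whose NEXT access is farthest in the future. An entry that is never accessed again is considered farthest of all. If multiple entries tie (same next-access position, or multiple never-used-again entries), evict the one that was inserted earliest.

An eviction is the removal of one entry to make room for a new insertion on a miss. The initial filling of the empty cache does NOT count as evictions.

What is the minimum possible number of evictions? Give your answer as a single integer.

OPT (Belady) simulation (capacity=5):
  1. access jay: MISS. Cache: [jay]
  2. access mango: MISS. Cache: [jay mango]
  3. access mango: HIT. Next use of mango: step 4. Cache: [jay mango]
  4. access mango: HIT. Next use of mango: step 6. Cache: [jay mango]
  5. access jay: HIT. Next use of jay: step 10. Cache: [jay mango]
  6. access mango: HIT. Next use of mango: step 7. Cache: [jay mango]
  7. access mango: HIT. Next use of mango: step 8. Cache: [jay mango]
  8. access mango: HIT. Next use of mango: step 17. Cache: [jay mango]
  9. access pear: MISS. Cache: [jay mango pear]
  10. access jay: HIT. Next use of jay: never. Cache: [jay mango pear]
  11. access pig: MISS. Cache: [jay mango pear pig]
  12. access berry: MISS. Cache: [jay mango pear pig berry]
  13. access lemon: MISS, evict jay (next use: never). Cache: [mango pear pig berry lemon]
  14. access lemon: HIT. Next use of lemon: never. Cache: [mango pear pig berry lemon]
  15. access pig: HIT. Next use of pig: step 19. Cache: [mango pear pig berry lemon]
  16. access owl: MISS, evict pear (next use: never). Cache: [mango pig berry lemon owl]
  17. access mango: HIT. Next use of mango: never. Cache: [mango pig berry lemon owl]
  18. access peach: MISS, evict mango (next use: never). Cache: [pig berry lemon owl peach]
  19. access pig: HIT. Next use of pig: never. Cache: [pig berry lemon owl peach]
Total: 11 hits, 8 misses, 3 evictions

Answer: 3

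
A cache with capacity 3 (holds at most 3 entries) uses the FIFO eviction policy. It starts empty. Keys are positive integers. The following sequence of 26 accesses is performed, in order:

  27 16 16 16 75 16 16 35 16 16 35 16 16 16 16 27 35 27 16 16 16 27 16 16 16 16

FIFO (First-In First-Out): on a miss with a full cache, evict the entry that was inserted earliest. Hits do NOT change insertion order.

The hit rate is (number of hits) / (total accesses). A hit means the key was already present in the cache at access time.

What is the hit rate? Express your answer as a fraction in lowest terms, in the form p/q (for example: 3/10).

Answer: 10/13

Derivation:
FIFO simulation (capacity=3):
  1. access 27: MISS. Cache (old->new): [27]
  2. access 16: MISS. Cache (old->new): [27 16]
  3. access 16: HIT. Cache (old->new): [27 16]
  4. access 16: HIT. Cache (old->new): [27 16]
  5. access 75: MISS. Cache (old->new): [27 16 75]
  6. access 16: HIT. Cache (old->new): [27 16 75]
  7. access 16: HIT. Cache (old->new): [27 16 75]
  8. access 35: MISS, evict 27. Cache (old->new): [16 75 35]
  9. access 16: HIT. Cache (old->new): [16 75 35]
  10. access 16: HIT. Cache (old->new): [16 75 35]
  11. access 35: HIT. Cache (old->new): [16 75 35]
  12. access 16: HIT. Cache (old->new): [16 75 35]
  13. access 16: HIT. Cache (old->new): [16 75 35]
  14. access 16: HIT. Cache (old->new): [16 75 35]
  15. access 16: HIT. Cache (old->new): [16 75 35]
  16. access 27: MISS, evict 16. Cache (old->new): [75 35 27]
  17. access 35: HIT. Cache (old->new): [75 35 27]
  18. access 27: HIT. Cache (old->new): [75 35 27]
  19. access 16: MISS, evict 75. Cache (old->new): [35 27 16]
  20. access 16: HIT. Cache (old->new): [35 27 16]
  21. access 16: HIT. Cache (old->new): [35 27 16]
  22. access 27: HIT. Cache (old->new): [35 27 16]
  23. access 16: HIT. Cache (old->new): [35 27 16]
  24. access 16: HIT. Cache (old->new): [35 27 16]
  25. access 16: HIT. Cache (old->new): [35 27 16]
  26. access 16: HIT. Cache (old->new): [35 27 16]
Total: 20 hits, 6 misses, 3 evictions

Hit rate = 20/26 = 10/13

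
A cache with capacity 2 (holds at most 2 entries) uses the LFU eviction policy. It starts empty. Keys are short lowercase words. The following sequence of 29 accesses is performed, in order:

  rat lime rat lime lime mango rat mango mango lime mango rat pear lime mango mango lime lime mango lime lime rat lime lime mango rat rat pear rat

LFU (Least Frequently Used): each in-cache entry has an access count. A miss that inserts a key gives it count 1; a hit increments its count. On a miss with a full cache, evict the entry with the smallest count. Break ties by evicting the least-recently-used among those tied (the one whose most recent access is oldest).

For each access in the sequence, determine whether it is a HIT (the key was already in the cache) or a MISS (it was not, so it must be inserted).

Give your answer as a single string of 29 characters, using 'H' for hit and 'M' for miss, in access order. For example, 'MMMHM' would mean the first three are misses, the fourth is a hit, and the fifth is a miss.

LFU simulation (capacity=2):
  1. access rat: MISS. Cache: [rat(c=1)]
  2. access lime: MISS. Cache: [rat(c=1) lime(c=1)]
  3. access rat: HIT, count now 2. Cache: [lime(c=1) rat(c=2)]
  4. access lime: HIT, count now 2. Cache: [rat(c=2) lime(c=2)]
  5. access lime: HIT, count now 3. Cache: [rat(c=2) lime(c=3)]
  6. access mango: MISS, evict rat(c=2). Cache: [mango(c=1) lime(c=3)]
  7. access rat: MISS, evict mango(c=1). Cache: [rat(c=1) lime(c=3)]
  8. access mango: MISS, evict rat(c=1). Cache: [mango(c=1) lime(c=3)]
  9. access mango: HIT, count now 2. Cache: [mango(c=2) lime(c=3)]
  10. access lime: HIT, count now 4. Cache: [mango(c=2) lime(c=4)]
  11. access mango: HIT, count now 3. Cache: [mango(c=3) lime(c=4)]
  12. access rat: MISS, evict mango(c=3). Cache: [rat(c=1) lime(c=4)]
  13. access pear: MISS, evict rat(c=1). Cache: [pear(c=1) lime(c=4)]
  14. access lime: HIT, count now 5. Cache: [pear(c=1) lime(c=5)]
  15. access mango: MISS, evict pear(c=1). Cache: [mango(c=1) lime(c=5)]
  16. access mango: HIT, count now 2. Cache: [mango(c=2) lime(c=5)]
  17. access lime: HIT, count now 6. Cache: [mango(c=2) lime(c=6)]
  18. access lime: HIT, count now 7. Cache: [mango(c=2) lime(c=7)]
  19. access mango: HIT, count now 3. Cache: [mango(c=3) lime(c=7)]
  20. access lime: HIT, count now 8. Cache: [mango(c=3) lime(c=8)]
  21. access lime: HIT, count now 9. Cache: [mango(c=3) lime(c=9)]
  22. access rat: MISS, evict mango(c=3). Cache: [rat(c=1) lime(c=9)]
  23. access lime: HIT, count now 10. Cache: [rat(c=1) lime(c=10)]
  24. access lime: HIT, count now 11. Cache: [rat(c=1) lime(c=11)]
  25. access mango: MISS, evict rat(c=1). Cache: [mango(c=1) lime(c=11)]
  26. access rat: MISS, evict mango(c=1). Cache: [rat(c=1) lime(c=11)]
  27. access rat: HIT, count now 2. Cache: [rat(c=2) lime(c=11)]
  28. access pear: MISS, evict rat(c=2). Cache: [pear(c=1) lime(c=11)]
  29. access rat: MISS, evict pear(c=1). Cache: [rat(c=1) lime(c=11)]
Total: 16 hits, 13 misses, 11 evictions

Answer: MMHHHMMMHHHMMHMHHHHHHMHHMMHMM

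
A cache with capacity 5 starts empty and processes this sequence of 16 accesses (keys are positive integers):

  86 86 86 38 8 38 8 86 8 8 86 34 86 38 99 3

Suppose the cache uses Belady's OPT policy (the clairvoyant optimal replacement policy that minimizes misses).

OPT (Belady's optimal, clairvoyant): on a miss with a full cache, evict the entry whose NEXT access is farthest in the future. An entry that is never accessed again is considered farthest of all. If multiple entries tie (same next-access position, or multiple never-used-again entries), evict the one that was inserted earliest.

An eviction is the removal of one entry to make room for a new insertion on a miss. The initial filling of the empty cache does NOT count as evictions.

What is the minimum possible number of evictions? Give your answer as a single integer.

Answer: 1

Derivation:
OPT (Belady) simulation (capacity=5):
  1. access 86: MISS. Cache: [86]
  2. access 86: HIT. Next use of 86: step 3. Cache: [86]
  3. access 86: HIT. Next use of 86: step 8. Cache: [86]
  4. access 38: MISS. Cache: [86 38]
  5. access 8: MISS. Cache: [86 38 8]
  6. access 38: HIT. Next use of 38: step 14. Cache: [86 38 8]
  7. access 8: HIT. Next use of 8: step 9. Cache: [86 38 8]
  8. access 86: HIT. Next use of 86: step 11. Cache: [86 38 8]
  9. access 8: HIT. Next use of 8: step 10. Cache: [86 38 8]
  10. access 8: HIT. Next use of 8: never. Cache: [86 38 8]
  11. access 86: HIT. Next use of 86: step 13. Cache: [86 38 8]
  12. access 34: MISS. Cache: [86 38 8 34]
  13. access 86: HIT. Next use of 86: never. Cache: [86 38 8 34]
  14. access 38: HIT. Next use of 38: never. Cache: [86 38 8 34]
  15. access 99: MISS. Cache: [86 38 8 34 99]
  16. access 3: MISS, evict 86 (next use: never). Cache: [38 8 34 99 3]
Total: 10 hits, 6 misses, 1 evictions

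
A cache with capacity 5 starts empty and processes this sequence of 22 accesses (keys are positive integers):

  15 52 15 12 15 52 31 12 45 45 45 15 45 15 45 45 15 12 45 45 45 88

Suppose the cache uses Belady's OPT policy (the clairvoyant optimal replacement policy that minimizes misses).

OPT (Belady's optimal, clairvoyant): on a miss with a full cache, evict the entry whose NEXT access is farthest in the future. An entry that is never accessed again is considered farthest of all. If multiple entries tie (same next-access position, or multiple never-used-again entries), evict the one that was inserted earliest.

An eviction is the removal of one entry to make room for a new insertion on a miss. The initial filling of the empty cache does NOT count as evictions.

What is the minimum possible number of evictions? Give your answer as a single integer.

Answer: 1

Derivation:
OPT (Belady) simulation (capacity=5):
  1. access 15: MISS. Cache: [15]
  2. access 52: MISS. Cache: [15 52]
  3. access 15: HIT. Next use of 15: step 5. Cache: [15 52]
  4. access 12: MISS. Cache: [15 52 12]
  5. access 15: HIT. Next use of 15: step 12. Cache: [15 52 12]
  6. access 52: HIT. Next use of 52: never. Cache: [15 52 12]
  7. access 31: MISS. Cache: [15 52 12 31]
  8. access 12: HIT. Next use of 12: step 18. Cache: [15 52 12 31]
  9. access 45: MISS. Cache: [15 52 12 31 45]
  10. access 45: HIT. Next use of 45: step 11. Cache: [15 52 12 31 45]
  11. access 45: HIT. Next use of 45: step 13. Cache: [15 52 12 31 45]
  12. access 15: HIT. Next use of 15: step 14. Cache: [15 52 12 31 45]
  13. access 45: HIT. Next use of 45: step 15. Cache: [15 52 12 31 45]
  14. access 15: HIT. Next use of 15: step 17. Cache: [15 52 12 31 45]
  15. access 45: HIT. Next use of 45: step 16. Cache: [15 52 12 31 45]
  16. access 45: HIT. Next use of 45: step 19. Cache: [15 52 12 31 45]
  17. access 15: HIT. Next use of 15: never. Cache: [15 52 12 31 45]
  18. access 12: HIT. Next use of 12: never. Cache: [15 52 12 31 45]
  19. access 45: HIT. Next use of 45: step 20. Cache: [15 52 12 31 45]
  20. access 45: HIT. Next use of 45: step 21. Cache: [15 52 12 31 45]
  21. access 45: HIT. Next use of 45: never. Cache: [15 52 12 31 45]
  22. access 88: MISS, evict 15 (next use: never). Cache: [52 12 31 45 88]
Total: 16 hits, 6 misses, 1 evictions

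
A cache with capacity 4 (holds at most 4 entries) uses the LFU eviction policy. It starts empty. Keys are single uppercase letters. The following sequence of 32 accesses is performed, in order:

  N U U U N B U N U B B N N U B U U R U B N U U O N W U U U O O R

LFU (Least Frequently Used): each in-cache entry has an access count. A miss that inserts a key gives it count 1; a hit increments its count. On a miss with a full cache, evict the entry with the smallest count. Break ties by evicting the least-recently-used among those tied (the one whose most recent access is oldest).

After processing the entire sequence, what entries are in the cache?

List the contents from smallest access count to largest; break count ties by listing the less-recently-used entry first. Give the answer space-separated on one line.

LFU simulation (capacity=4):
  1. access N: MISS. Cache: [N(c=1)]
  2. access U: MISS. Cache: [N(c=1) U(c=1)]
  3. access U: HIT, count now 2. Cache: [N(c=1) U(c=2)]
  4. access U: HIT, count now 3. Cache: [N(c=1) U(c=3)]
  5. access N: HIT, count now 2. Cache: [N(c=2) U(c=3)]
  6. access B: MISS. Cache: [B(c=1) N(c=2) U(c=3)]
  7. access U: HIT, count now 4. Cache: [B(c=1) N(c=2) U(c=4)]
  8. access N: HIT, count now 3. Cache: [B(c=1) N(c=3) U(c=4)]
  9. access U: HIT, count now 5. Cache: [B(c=1) N(c=3) U(c=5)]
  10. access B: HIT, count now 2. Cache: [B(c=2) N(c=3) U(c=5)]
  11. access B: HIT, count now 3. Cache: [N(c=3) B(c=3) U(c=5)]
  12. access N: HIT, count now 4. Cache: [B(c=3) N(c=4) U(c=5)]
  13. access N: HIT, count now 5. Cache: [B(c=3) U(c=5) N(c=5)]
  14. access U: HIT, count now 6. Cache: [B(c=3) N(c=5) U(c=6)]
  15. access B: HIT, count now 4. Cache: [B(c=4) N(c=5) U(c=6)]
  16. access U: HIT, count now 7. Cache: [B(c=4) N(c=5) U(c=7)]
  17. access U: HIT, count now 8. Cache: [B(c=4) N(c=5) U(c=8)]
  18. access R: MISS. Cache: [R(c=1) B(c=4) N(c=5) U(c=8)]
  19. access U: HIT, count now 9. Cache: [R(c=1) B(c=4) N(c=5) U(c=9)]
  20. access B: HIT, count now 5. Cache: [R(c=1) N(c=5) B(c=5) U(c=9)]
  21. access N: HIT, count now 6. Cache: [R(c=1) B(c=5) N(c=6) U(c=9)]
  22. access U: HIT, count now 10. Cache: [R(c=1) B(c=5) N(c=6) U(c=10)]
  23. access U: HIT, count now 11. Cache: [R(c=1) B(c=5) N(c=6) U(c=11)]
  24. access O: MISS, evict R(c=1). Cache: [O(c=1) B(c=5) N(c=6) U(c=11)]
  25. access N: HIT, count now 7. Cache: [O(c=1) B(c=5) N(c=7) U(c=11)]
  26. access W: MISS, evict O(c=1). Cache: [W(c=1) B(c=5) N(c=7) U(c=11)]
  27. access U: HIT, count now 12. Cache: [W(c=1) B(c=5) N(c=7) U(c=12)]
  28. access U: HIT, count now 13. Cache: [W(c=1) B(c=5) N(c=7) U(c=13)]
  29. access U: HIT, count now 14. Cache: [W(c=1) B(c=5) N(c=7) U(c=14)]
  30. access O: MISS, evict W(c=1). Cache: [O(c=1) B(c=5) N(c=7) U(c=14)]
  31. access O: HIT, count now 2. Cache: [O(c=2) B(c=5) N(c=7) U(c=14)]
  32. access R: MISS, evict O(c=2). Cache: [R(c=1) B(c=5) N(c=7) U(c=14)]
Total: 24 hits, 8 misses, 4 evictions

Answer: R B N U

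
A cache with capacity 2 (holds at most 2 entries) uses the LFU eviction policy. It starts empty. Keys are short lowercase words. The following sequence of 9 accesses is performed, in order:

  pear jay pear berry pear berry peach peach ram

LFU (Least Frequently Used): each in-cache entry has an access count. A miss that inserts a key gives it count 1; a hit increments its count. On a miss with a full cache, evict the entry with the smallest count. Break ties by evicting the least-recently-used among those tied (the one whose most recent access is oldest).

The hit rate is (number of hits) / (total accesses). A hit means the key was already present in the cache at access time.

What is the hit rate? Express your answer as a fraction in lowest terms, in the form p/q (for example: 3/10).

LFU simulation (capacity=2):
  1. access pear: MISS. Cache: [pear(c=1)]
  2. access jay: MISS. Cache: [pear(c=1) jay(c=1)]
  3. access pear: HIT, count now 2. Cache: [jay(c=1) pear(c=2)]
  4. access berry: MISS, evict jay(c=1). Cache: [berry(c=1) pear(c=2)]
  5. access pear: HIT, count now 3. Cache: [berry(c=1) pear(c=3)]
  6. access berry: HIT, count now 2. Cache: [berry(c=2) pear(c=3)]
  7. access peach: MISS, evict berry(c=2). Cache: [peach(c=1) pear(c=3)]
  8. access peach: HIT, count now 2. Cache: [peach(c=2) pear(c=3)]
  9. access ram: MISS, evict peach(c=2). Cache: [ram(c=1) pear(c=3)]
Total: 4 hits, 5 misses, 3 evictions

Hit rate = 4/9

Answer: 4/9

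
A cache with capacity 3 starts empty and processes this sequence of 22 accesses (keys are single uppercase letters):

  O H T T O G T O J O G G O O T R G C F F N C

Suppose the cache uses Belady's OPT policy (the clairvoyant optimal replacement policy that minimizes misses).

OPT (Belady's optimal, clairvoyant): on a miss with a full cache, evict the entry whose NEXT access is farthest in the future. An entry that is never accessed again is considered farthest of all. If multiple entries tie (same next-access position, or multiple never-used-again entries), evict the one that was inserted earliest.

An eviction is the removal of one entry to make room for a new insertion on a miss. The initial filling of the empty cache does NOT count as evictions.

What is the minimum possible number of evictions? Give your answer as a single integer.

OPT (Belady) simulation (capacity=3):
  1. access O: MISS. Cache: [O]
  2. access H: MISS. Cache: [O H]
  3. access T: MISS. Cache: [O H T]
  4. access T: HIT. Next use of T: step 7. Cache: [O H T]
  5. access O: HIT. Next use of O: step 8. Cache: [O H T]
  6. access G: MISS, evict H (next use: never). Cache: [O T G]
  7. access T: HIT. Next use of T: step 15. Cache: [O T G]
  8. access O: HIT. Next use of O: step 10. Cache: [O T G]
  9. access J: MISS, evict T (next use: step 15). Cache: [O G J]
  10. access O: HIT. Next use of O: step 13. Cache: [O G J]
  11. access G: HIT. Next use of G: step 12. Cache: [O G J]
  12. access G: HIT. Next use of G: step 17. Cache: [O G J]
  13. access O: HIT. Next use of O: step 14. Cache: [O G J]
  14. access O: HIT. Next use of O: never. Cache: [O G J]
  15. access T: MISS, evict O (next use: never). Cache: [G J T]
  16. access R: MISS, evict J (next use: never). Cache: [G T R]
  17. access G: HIT. Next use of G: never. Cache: [G T R]
  18. access C: MISS, evict G (next use: never). Cache: [T R C]
  19. access F: MISS, evict T (next use: never). Cache: [R C F]
  20. access F: HIT. Next use of F: never. Cache: [R C F]
  21. access N: MISS, evict R (next use: never). Cache: [C F N]
  22. access C: HIT. Next use of C: never. Cache: [C F N]
Total: 12 hits, 10 misses, 7 evictions

Answer: 7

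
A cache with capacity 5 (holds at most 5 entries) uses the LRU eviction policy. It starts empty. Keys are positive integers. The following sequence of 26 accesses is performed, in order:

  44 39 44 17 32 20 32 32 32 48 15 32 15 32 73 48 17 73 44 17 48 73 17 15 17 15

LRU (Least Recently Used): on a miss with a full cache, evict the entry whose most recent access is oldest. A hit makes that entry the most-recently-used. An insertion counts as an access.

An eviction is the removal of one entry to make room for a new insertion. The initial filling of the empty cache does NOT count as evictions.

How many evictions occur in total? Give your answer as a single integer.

LRU simulation (capacity=5):
  1. access 44: MISS. Cache (LRU->MRU): [44]
  2. access 39: MISS. Cache (LRU->MRU): [44 39]
  3. access 44: HIT. Cache (LRU->MRU): [39 44]
  4. access 17: MISS. Cache (LRU->MRU): [39 44 17]
  5. access 32: MISS. Cache (LRU->MRU): [39 44 17 32]
  6. access 20: MISS. Cache (LRU->MRU): [39 44 17 32 20]
  7. access 32: HIT. Cache (LRU->MRU): [39 44 17 20 32]
  8. access 32: HIT. Cache (LRU->MRU): [39 44 17 20 32]
  9. access 32: HIT. Cache (LRU->MRU): [39 44 17 20 32]
  10. access 48: MISS, evict 39. Cache (LRU->MRU): [44 17 20 32 48]
  11. access 15: MISS, evict 44. Cache (LRU->MRU): [17 20 32 48 15]
  12. access 32: HIT. Cache (LRU->MRU): [17 20 48 15 32]
  13. access 15: HIT. Cache (LRU->MRU): [17 20 48 32 15]
  14. access 32: HIT. Cache (LRU->MRU): [17 20 48 15 32]
  15. access 73: MISS, evict 17. Cache (LRU->MRU): [20 48 15 32 73]
  16. access 48: HIT. Cache (LRU->MRU): [20 15 32 73 48]
  17. access 17: MISS, evict 20. Cache (LRU->MRU): [15 32 73 48 17]
  18. access 73: HIT. Cache (LRU->MRU): [15 32 48 17 73]
  19. access 44: MISS, evict 15. Cache (LRU->MRU): [32 48 17 73 44]
  20. access 17: HIT. Cache (LRU->MRU): [32 48 73 44 17]
  21. access 48: HIT. Cache (LRU->MRU): [32 73 44 17 48]
  22. access 73: HIT. Cache (LRU->MRU): [32 44 17 48 73]
  23. access 17: HIT. Cache (LRU->MRU): [32 44 48 73 17]
  24. access 15: MISS, evict 32. Cache (LRU->MRU): [44 48 73 17 15]
  25. access 17: HIT. Cache (LRU->MRU): [44 48 73 15 17]
  26. access 15: HIT. Cache (LRU->MRU): [44 48 73 17 15]
Total: 15 hits, 11 misses, 6 evictions

Answer: 6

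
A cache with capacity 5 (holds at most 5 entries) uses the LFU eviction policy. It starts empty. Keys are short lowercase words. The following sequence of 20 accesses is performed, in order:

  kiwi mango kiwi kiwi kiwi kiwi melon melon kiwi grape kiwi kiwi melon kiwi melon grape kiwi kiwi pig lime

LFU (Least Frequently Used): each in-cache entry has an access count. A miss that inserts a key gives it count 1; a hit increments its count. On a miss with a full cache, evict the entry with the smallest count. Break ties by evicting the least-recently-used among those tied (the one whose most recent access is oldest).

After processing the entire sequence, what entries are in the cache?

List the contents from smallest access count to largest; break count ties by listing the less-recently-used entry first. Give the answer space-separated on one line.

LFU simulation (capacity=5):
  1. access kiwi: MISS. Cache: [kiwi(c=1)]
  2. access mango: MISS. Cache: [kiwi(c=1) mango(c=1)]
  3. access kiwi: HIT, count now 2. Cache: [mango(c=1) kiwi(c=2)]
  4. access kiwi: HIT, count now 3. Cache: [mango(c=1) kiwi(c=3)]
  5. access kiwi: HIT, count now 4. Cache: [mango(c=1) kiwi(c=4)]
  6. access kiwi: HIT, count now 5. Cache: [mango(c=1) kiwi(c=5)]
  7. access melon: MISS. Cache: [mango(c=1) melon(c=1) kiwi(c=5)]
  8. access melon: HIT, count now 2. Cache: [mango(c=1) melon(c=2) kiwi(c=5)]
  9. access kiwi: HIT, count now 6. Cache: [mango(c=1) melon(c=2) kiwi(c=6)]
  10. access grape: MISS. Cache: [mango(c=1) grape(c=1) melon(c=2) kiwi(c=6)]
  11. access kiwi: HIT, count now 7. Cache: [mango(c=1) grape(c=1) melon(c=2) kiwi(c=7)]
  12. access kiwi: HIT, count now 8. Cache: [mango(c=1) grape(c=1) melon(c=2) kiwi(c=8)]
  13. access melon: HIT, count now 3. Cache: [mango(c=1) grape(c=1) melon(c=3) kiwi(c=8)]
  14. access kiwi: HIT, count now 9. Cache: [mango(c=1) grape(c=1) melon(c=3) kiwi(c=9)]
  15. access melon: HIT, count now 4. Cache: [mango(c=1) grape(c=1) melon(c=4) kiwi(c=9)]
  16. access grape: HIT, count now 2. Cache: [mango(c=1) grape(c=2) melon(c=4) kiwi(c=9)]
  17. access kiwi: HIT, count now 10. Cache: [mango(c=1) grape(c=2) melon(c=4) kiwi(c=10)]
  18. access kiwi: HIT, count now 11. Cache: [mango(c=1) grape(c=2) melon(c=4) kiwi(c=11)]
  19. access pig: MISS. Cache: [mango(c=1) pig(c=1) grape(c=2) melon(c=4) kiwi(c=11)]
  20. access lime: MISS, evict mango(c=1). Cache: [pig(c=1) lime(c=1) grape(c=2) melon(c=4) kiwi(c=11)]
Total: 14 hits, 6 misses, 1 evictions

Answer: pig lime grape melon kiwi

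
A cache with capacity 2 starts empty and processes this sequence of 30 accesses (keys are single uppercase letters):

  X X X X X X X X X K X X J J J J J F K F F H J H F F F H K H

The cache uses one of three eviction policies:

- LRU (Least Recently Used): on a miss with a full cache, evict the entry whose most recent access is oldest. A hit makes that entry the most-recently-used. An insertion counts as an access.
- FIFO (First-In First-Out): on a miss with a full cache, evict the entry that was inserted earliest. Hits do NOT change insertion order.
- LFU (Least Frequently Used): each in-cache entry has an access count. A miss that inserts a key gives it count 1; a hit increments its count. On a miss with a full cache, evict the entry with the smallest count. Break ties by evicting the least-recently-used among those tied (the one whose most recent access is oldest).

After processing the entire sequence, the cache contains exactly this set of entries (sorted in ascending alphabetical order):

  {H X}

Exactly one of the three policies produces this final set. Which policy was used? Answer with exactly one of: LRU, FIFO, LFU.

Simulating under each policy and comparing final sets:
  LRU: final set = {H K} -> differs
  FIFO: final set = {H K} -> differs
  LFU: final set = {H X} -> MATCHES target
Only LFU produces the target set.

Answer: LFU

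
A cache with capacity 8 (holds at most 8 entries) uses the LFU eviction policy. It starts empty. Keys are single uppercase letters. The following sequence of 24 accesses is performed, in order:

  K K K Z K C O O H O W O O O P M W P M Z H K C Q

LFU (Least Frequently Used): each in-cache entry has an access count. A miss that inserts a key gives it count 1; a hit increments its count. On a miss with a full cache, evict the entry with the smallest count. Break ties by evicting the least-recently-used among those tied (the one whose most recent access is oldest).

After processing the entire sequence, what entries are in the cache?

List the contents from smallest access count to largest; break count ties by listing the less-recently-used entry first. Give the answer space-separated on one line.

Answer: Q P M Z H C K O

Derivation:
LFU simulation (capacity=8):
  1. access K: MISS. Cache: [K(c=1)]
  2. access K: HIT, count now 2. Cache: [K(c=2)]
  3. access K: HIT, count now 3. Cache: [K(c=3)]
  4. access Z: MISS. Cache: [Z(c=1) K(c=3)]
  5. access K: HIT, count now 4. Cache: [Z(c=1) K(c=4)]
  6. access C: MISS. Cache: [Z(c=1) C(c=1) K(c=4)]
  7. access O: MISS. Cache: [Z(c=1) C(c=1) O(c=1) K(c=4)]
  8. access O: HIT, count now 2. Cache: [Z(c=1) C(c=1) O(c=2) K(c=4)]
  9. access H: MISS. Cache: [Z(c=1) C(c=1) H(c=1) O(c=2) K(c=4)]
  10. access O: HIT, count now 3. Cache: [Z(c=1) C(c=1) H(c=1) O(c=3) K(c=4)]
  11. access W: MISS. Cache: [Z(c=1) C(c=1) H(c=1) W(c=1) O(c=3) K(c=4)]
  12. access O: HIT, count now 4. Cache: [Z(c=1) C(c=1) H(c=1) W(c=1) K(c=4) O(c=4)]
  13. access O: HIT, count now 5. Cache: [Z(c=1) C(c=1) H(c=1) W(c=1) K(c=4) O(c=5)]
  14. access O: HIT, count now 6. Cache: [Z(c=1) C(c=1) H(c=1) W(c=1) K(c=4) O(c=6)]
  15. access P: MISS. Cache: [Z(c=1) C(c=1) H(c=1) W(c=1) P(c=1) K(c=4) O(c=6)]
  16. access M: MISS. Cache: [Z(c=1) C(c=1) H(c=1) W(c=1) P(c=1) M(c=1) K(c=4) O(c=6)]
  17. access W: HIT, count now 2. Cache: [Z(c=1) C(c=1) H(c=1) P(c=1) M(c=1) W(c=2) K(c=4) O(c=6)]
  18. access P: HIT, count now 2. Cache: [Z(c=1) C(c=1) H(c=1) M(c=1) W(c=2) P(c=2) K(c=4) O(c=6)]
  19. access M: HIT, count now 2. Cache: [Z(c=1) C(c=1) H(c=1) W(c=2) P(c=2) M(c=2) K(c=4) O(c=6)]
  20. access Z: HIT, count now 2. Cache: [C(c=1) H(c=1) W(c=2) P(c=2) M(c=2) Z(c=2) K(c=4) O(c=6)]
  21. access H: HIT, count now 2. Cache: [C(c=1) W(c=2) P(c=2) M(c=2) Z(c=2) H(c=2) K(c=4) O(c=6)]
  22. access K: HIT, count now 5. Cache: [C(c=1) W(c=2) P(c=2) M(c=2) Z(c=2) H(c=2) K(c=5) O(c=6)]
  23. access C: HIT, count now 2. Cache: [W(c=2) P(c=2) M(c=2) Z(c=2) H(c=2) C(c=2) K(c=5) O(c=6)]
  24. access Q: MISS, evict W(c=2). Cache: [Q(c=1) P(c=2) M(c=2) Z(c=2) H(c=2) C(c=2) K(c=5) O(c=6)]
Total: 15 hits, 9 misses, 1 evictions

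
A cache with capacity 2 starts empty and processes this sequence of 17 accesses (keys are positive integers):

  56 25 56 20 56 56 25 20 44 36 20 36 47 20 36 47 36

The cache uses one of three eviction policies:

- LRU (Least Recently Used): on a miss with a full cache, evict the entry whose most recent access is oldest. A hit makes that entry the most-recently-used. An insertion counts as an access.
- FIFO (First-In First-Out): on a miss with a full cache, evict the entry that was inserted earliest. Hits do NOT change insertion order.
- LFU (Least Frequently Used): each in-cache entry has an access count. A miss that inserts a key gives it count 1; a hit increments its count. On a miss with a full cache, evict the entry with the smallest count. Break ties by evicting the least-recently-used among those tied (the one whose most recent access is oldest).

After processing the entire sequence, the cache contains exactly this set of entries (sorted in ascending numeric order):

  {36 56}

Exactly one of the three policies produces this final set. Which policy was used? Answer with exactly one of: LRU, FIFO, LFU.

Answer: LFU

Derivation:
Simulating under each policy and comparing final sets:
  LRU: final set = {36 47} -> differs
  FIFO: final set = {36 47} -> differs
  LFU: final set = {36 56} -> MATCHES target
Only LFU produces the target set.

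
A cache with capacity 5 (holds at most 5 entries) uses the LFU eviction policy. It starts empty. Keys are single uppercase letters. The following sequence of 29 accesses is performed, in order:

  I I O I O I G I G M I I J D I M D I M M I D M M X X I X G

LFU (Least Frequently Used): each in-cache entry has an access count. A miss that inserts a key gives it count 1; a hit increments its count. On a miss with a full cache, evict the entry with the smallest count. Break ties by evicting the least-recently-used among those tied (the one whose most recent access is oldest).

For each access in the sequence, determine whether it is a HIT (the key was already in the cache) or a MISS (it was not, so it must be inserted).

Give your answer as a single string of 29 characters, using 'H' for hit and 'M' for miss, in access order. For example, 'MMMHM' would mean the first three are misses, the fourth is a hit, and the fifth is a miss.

LFU simulation (capacity=5):
  1. access I: MISS. Cache: [I(c=1)]
  2. access I: HIT, count now 2. Cache: [I(c=2)]
  3. access O: MISS. Cache: [O(c=1) I(c=2)]
  4. access I: HIT, count now 3. Cache: [O(c=1) I(c=3)]
  5. access O: HIT, count now 2. Cache: [O(c=2) I(c=3)]
  6. access I: HIT, count now 4. Cache: [O(c=2) I(c=4)]
  7. access G: MISS. Cache: [G(c=1) O(c=2) I(c=4)]
  8. access I: HIT, count now 5. Cache: [G(c=1) O(c=2) I(c=5)]
  9. access G: HIT, count now 2. Cache: [O(c=2) G(c=2) I(c=5)]
  10. access M: MISS. Cache: [M(c=1) O(c=2) G(c=2) I(c=5)]
  11. access I: HIT, count now 6. Cache: [M(c=1) O(c=2) G(c=2) I(c=6)]
  12. access I: HIT, count now 7. Cache: [M(c=1) O(c=2) G(c=2) I(c=7)]
  13. access J: MISS. Cache: [M(c=1) J(c=1) O(c=2) G(c=2) I(c=7)]
  14. access D: MISS, evict M(c=1). Cache: [J(c=1) D(c=1) O(c=2) G(c=2) I(c=7)]
  15. access I: HIT, count now 8. Cache: [J(c=1) D(c=1) O(c=2) G(c=2) I(c=8)]
  16. access M: MISS, evict J(c=1). Cache: [D(c=1) M(c=1) O(c=2) G(c=2) I(c=8)]
  17. access D: HIT, count now 2. Cache: [M(c=1) O(c=2) G(c=2) D(c=2) I(c=8)]
  18. access I: HIT, count now 9. Cache: [M(c=1) O(c=2) G(c=2) D(c=2) I(c=9)]
  19. access M: HIT, count now 2. Cache: [O(c=2) G(c=2) D(c=2) M(c=2) I(c=9)]
  20. access M: HIT, count now 3. Cache: [O(c=2) G(c=2) D(c=2) M(c=3) I(c=9)]
  21. access I: HIT, count now 10. Cache: [O(c=2) G(c=2) D(c=2) M(c=3) I(c=10)]
  22. access D: HIT, count now 3. Cache: [O(c=2) G(c=2) M(c=3) D(c=3) I(c=10)]
  23. access M: HIT, count now 4. Cache: [O(c=2) G(c=2) D(c=3) M(c=4) I(c=10)]
  24. access M: HIT, count now 5. Cache: [O(c=2) G(c=2) D(c=3) M(c=5) I(c=10)]
  25. access X: MISS, evict O(c=2). Cache: [X(c=1) G(c=2) D(c=3) M(c=5) I(c=10)]
  26. access X: HIT, count now 2. Cache: [G(c=2) X(c=2) D(c=3) M(c=5) I(c=10)]
  27. access I: HIT, count now 11. Cache: [G(c=2) X(c=2) D(c=3) M(c=5) I(c=11)]
  28. access X: HIT, count now 3. Cache: [G(c=2) D(c=3) X(c=3) M(c=5) I(c=11)]
  29. access G: HIT, count now 3. Cache: [D(c=3) X(c=3) G(c=3) M(c=5) I(c=11)]
Total: 21 hits, 8 misses, 3 evictions

Answer: MHMHHHMHHMHHMMHMHHHHHHHHMHHHH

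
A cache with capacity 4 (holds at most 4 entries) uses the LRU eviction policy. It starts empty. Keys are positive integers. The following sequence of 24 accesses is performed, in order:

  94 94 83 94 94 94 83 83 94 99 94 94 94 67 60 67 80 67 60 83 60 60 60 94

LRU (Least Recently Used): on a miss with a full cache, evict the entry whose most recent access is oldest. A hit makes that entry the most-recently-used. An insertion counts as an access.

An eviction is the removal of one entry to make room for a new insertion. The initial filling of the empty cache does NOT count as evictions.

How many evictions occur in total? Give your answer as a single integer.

Answer: 4

Derivation:
LRU simulation (capacity=4):
  1. access 94: MISS. Cache (LRU->MRU): [94]
  2. access 94: HIT. Cache (LRU->MRU): [94]
  3. access 83: MISS. Cache (LRU->MRU): [94 83]
  4. access 94: HIT. Cache (LRU->MRU): [83 94]
  5. access 94: HIT. Cache (LRU->MRU): [83 94]
  6. access 94: HIT. Cache (LRU->MRU): [83 94]
  7. access 83: HIT. Cache (LRU->MRU): [94 83]
  8. access 83: HIT. Cache (LRU->MRU): [94 83]
  9. access 94: HIT. Cache (LRU->MRU): [83 94]
  10. access 99: MISS. Cache (LRU->MRU): [83 94 99]
  11. access 94: HIT. Cache (LRU->MRU): [83 99 94]
  12. access 94: HIT. Cache (LRU->MRU): [83 99 94]
  13. access 94: HIT. Cache (LRU->MRU): [83 99 94]
  14. access 67: MISS. Cache (LRU->MRU): [83 99 94 67]
  15. access 60: MISS, evict 83. Cache (LRU->MRU): [99 94 67 60]
  16. access 67: HIT. Cache (LRU->MRU): [99 94 60 67]
  17. access 80: MISS, evict 99. Cache (LRU->MRU): [94 60 67 80]
  18. access 67: HIT. Cache (LRU->MRU): [94 60 80 67]
  19. access 60: HIT. Cache (LRU->MRU): [94 80 67 60]
  20. access 83: MISS, evict 94. Cache (LRU->MRU): [80 67 60 83]
  21. access 60: HIT. Cache (LRU->MRU): [80 67 83 60]
  22. access 60: HIT. Cache (LRU->MRU): [80 67 83 60]
  23. access 60: HIT. Cache (LRU->MRU): [80 67 83 60]
  24. access 94: MISS, evict 80. Cache (LRU->MRU): [67 83 60 94]
Total: 16 hits, 8 misses, 4 evictions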